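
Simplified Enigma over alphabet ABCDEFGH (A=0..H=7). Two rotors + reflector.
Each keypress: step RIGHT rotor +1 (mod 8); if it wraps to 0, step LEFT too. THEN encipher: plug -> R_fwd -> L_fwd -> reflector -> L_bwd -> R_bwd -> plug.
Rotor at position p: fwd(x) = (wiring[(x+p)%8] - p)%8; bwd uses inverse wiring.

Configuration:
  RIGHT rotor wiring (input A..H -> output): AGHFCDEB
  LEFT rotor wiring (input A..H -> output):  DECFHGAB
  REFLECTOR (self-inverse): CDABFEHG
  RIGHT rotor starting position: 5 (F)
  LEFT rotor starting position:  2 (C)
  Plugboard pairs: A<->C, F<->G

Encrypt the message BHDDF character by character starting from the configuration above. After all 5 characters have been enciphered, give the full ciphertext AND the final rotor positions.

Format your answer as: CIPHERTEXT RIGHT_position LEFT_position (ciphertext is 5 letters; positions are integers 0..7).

Answer: AFCGE 2 3

Derivation:
Char 1 ('B'): step: R->6, L=2; B->plug->B->R->D->L->E->refl->F->L'->C->R'->C->plug->A
Char 2 ('H'): step: R->7, L=2; H->plug->H->R->F->L->H->refl->G->L'->E->R'->G->plug->F
Char 3 ('D'): step: R->0, L->3 (L advanced); D->plug->D->R->F->L->A->refl->C->L'->A->R'->A->plug->C
Char 4 ('D'): step: R->1, L=3; D->plug->D->R->B->L->E->refl->F->L'->D->R'->F->plug->G
Char 5 ('F'): step: R->2, L=3; F->plug->G->R->G->L->B->refl->D->L'->C->R'->E->plug->E
Final: ciphertext=AFCGE, RIGHT=2, LEFT=3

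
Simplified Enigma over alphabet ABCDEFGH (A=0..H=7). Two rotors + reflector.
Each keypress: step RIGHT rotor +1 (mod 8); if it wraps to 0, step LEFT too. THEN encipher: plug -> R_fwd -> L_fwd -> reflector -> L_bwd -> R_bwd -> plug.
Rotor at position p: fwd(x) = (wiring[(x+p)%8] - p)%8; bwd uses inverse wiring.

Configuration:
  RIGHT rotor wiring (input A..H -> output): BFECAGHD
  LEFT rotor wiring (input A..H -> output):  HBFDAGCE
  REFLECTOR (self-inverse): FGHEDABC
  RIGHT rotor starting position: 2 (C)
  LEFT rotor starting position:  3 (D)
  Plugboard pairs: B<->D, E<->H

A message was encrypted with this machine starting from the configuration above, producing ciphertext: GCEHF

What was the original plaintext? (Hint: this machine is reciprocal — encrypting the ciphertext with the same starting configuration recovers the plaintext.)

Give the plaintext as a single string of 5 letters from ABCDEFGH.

Char 1 ('G'): step: R->3, L=3; G->plug->G->R->C->L->D->refl->E->L'->F->R'->B->plug->D
Char 2 ('C'): step: R->4, L=3; C->plug->C->R->D->L->H->refl->C->L'->H->R'->D->plug->B
Char 3 ('E'): step: R->5, L=3; E->plug->H->R->D->L->H->refl->C->L'->H->R'->F->plug->F
Char 4 ('H'): step: R->6, L=3; H->plug->E->R->G->L->G->refl->B->L'->E->R'->F->plug->F
Char 5 ('F'): step: R->7, L=3; F->plug->F->R->B->L->F->refl->A->L'->A->R'->H->plug->E

Answer: DBFFE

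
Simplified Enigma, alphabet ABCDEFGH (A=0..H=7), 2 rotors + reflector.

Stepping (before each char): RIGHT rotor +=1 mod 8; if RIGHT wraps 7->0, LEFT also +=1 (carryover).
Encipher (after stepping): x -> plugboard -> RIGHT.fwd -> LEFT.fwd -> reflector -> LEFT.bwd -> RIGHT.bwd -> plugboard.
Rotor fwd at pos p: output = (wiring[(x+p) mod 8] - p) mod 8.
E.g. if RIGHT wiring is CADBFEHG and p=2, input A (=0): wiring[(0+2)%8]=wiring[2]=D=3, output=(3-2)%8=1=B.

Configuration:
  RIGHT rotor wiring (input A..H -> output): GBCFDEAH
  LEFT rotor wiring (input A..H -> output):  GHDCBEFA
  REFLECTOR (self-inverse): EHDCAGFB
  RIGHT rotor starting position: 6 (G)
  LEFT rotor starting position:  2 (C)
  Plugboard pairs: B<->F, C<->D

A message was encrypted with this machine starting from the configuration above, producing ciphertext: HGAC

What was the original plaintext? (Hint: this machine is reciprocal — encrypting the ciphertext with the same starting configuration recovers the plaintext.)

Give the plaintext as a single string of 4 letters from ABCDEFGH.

Char 1 ('H'): step: R->7, L=2; H->plug->H->R->B->L->A->refl->E->L'->G->R'->E->plug->E
Char 2 ('G'): step: R->0, L->3 (L advanced); G->plug->G->R->A->L->H->refl->B->L'->C->R'->C->plug->D
Char 3 ('A'): step: R->1, L=3; A->plug->A->R->A->L->H->refl->B->L'->C->R'->D->plug->C
Char 4 ('C'): step: R->2, L=3; C->plug->D->R->C->L->B->refl->H->L'->A->R'->A->plug->A

Answer: EDCA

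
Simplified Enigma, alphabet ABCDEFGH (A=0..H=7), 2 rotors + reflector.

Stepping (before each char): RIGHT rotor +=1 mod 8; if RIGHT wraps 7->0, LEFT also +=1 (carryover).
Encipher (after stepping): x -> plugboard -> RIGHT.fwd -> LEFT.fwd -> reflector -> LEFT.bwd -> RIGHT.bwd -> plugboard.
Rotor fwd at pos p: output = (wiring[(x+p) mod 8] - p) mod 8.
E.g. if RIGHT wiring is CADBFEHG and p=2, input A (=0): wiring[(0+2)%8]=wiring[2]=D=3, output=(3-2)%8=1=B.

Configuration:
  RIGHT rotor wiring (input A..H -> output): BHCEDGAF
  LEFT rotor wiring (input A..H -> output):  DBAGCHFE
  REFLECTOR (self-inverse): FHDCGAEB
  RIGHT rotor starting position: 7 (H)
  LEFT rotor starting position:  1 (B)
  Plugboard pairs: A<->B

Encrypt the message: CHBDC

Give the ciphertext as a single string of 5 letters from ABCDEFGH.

Answer: EACGE

Derivation:
Char 1 ('C'): step: R->0, L->2 (L advanced); C->plug->C->R->C->L->A->refl->F->L'->D->R'->E->plug->E
Char 2 ('H'): step: R->1, L=2; H->plug->H->R->A->L->G->refl->E->L'->B->R'->B->plug->A
Char 3 ('B'): step: R->2, L=2; B->plug->A->R->A->L->G->refl->E->L'->B->R'->C->plug->C
Char 4 ('D'): step: R->3, L=2; D->plug->D->R->F->L->C->refl->D->L'->E->R'->G->plug->G
Char 5 ('C'): step: R->4, L=2; C->plug->C->R->E->L->D->refl->C->L'->F->R'->E->plug->E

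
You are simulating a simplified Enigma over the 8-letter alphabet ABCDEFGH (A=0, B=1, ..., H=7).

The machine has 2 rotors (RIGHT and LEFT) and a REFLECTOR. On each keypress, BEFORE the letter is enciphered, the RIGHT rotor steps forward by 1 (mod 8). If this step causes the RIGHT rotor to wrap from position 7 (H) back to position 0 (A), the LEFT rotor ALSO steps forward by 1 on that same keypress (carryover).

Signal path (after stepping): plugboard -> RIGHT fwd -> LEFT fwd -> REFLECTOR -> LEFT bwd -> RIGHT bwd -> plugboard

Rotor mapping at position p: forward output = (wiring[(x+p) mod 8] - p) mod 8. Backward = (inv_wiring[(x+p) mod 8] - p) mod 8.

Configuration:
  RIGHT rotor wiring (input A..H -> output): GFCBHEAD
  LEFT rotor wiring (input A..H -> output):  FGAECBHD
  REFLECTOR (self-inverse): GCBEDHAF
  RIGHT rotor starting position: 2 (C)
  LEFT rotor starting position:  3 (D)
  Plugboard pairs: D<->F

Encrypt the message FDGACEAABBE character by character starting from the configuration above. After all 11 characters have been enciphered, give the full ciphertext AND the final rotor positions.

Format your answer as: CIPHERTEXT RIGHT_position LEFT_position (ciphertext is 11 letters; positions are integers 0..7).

Answer: EFHEFGHBFFA 5 4

Derivation:
Char 1 ('F'): step: R->3, L=3; F->plug->D->R->F->L->C->refl->B->L'->A->R'->E->plug->E
Char 2 ('D'): step: R->4, L=3; D->plug->F->R->B->L->H->refl->F->L'->H->R'->D->plug->F
Char 3 ('G'): step: R->5, L=3; G->plug->G->R->E->L->A->refl->G->L'->C->R'->H->plug->H
Char 4 ('A'): step: R->6, L=3; A->plug->A->R->C->L->G->refl->A->L'->E->R'->E->plug->E
Char 5 ('C'): step: R->7, L=3; C->plug->C->R->G->L->D->refl->E->L'->D->R'->D->plug->F
Char 6 ('E'): step: R->0, L->4 (L advanced); E->plug->E->R->H->L->A->refl->G->L'->A->R'->G->plug->G
Char 7 ('A'): step: R->1, L=4; A->plug->A->R->E->L->B->refl->C->L'->F->R'->H->plug->H
Char 8 ('A'): step: R->2, L=4; A->plug->A->R->A->L->G->refl->A->L'->H->R'->B->plug->B
Char 9 ('B'): step: R->3, L=4; B->plug->B->R->E->L->B->refl->C->L'->F->R'->D->plug->F
Char 10 ('B'): step: R->4, L=4; B->plug->B->R->A->L->G->refl->A->L'->H->R'->D->plug->F
Char 11 ('E'): step: R->5, L=4; E->plug->E->R->A->L->G->refl->A->L'->H->R'->A->plug->A
Final: ciphertext=EFHEFGHBFFA, RIGHT=5, LEFT=4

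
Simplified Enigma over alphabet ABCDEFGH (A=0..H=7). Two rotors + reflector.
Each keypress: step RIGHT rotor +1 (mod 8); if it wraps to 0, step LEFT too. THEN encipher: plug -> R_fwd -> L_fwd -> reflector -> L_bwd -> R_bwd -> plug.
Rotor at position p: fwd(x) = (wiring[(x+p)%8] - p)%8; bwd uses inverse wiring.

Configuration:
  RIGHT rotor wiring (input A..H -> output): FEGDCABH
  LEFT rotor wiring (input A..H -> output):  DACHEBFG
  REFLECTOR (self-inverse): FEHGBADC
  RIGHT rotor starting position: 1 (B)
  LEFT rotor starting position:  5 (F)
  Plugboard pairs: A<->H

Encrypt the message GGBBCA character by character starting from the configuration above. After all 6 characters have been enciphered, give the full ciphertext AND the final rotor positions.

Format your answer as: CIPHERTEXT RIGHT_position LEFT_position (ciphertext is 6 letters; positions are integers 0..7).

Answer: HCDHDH 7 5

Derivation:
Char 1 ('G'): step: R->2, L=5; G->plug->G->R->D->L->G->refl->D->L'->E->R'->A->plug->H
Char 2 ('G'): step: R->3, L=5; G->plug->G->R->B->L->A->refl->F->L'->F->R'->C->plug->C
Char 3 ('B'): step: R->4, L=5; B->plug->B->R->E->L->D->refl->G->L'->D->R'->D->plug->D
Char 4 ('B'): step: R->5, L=5; B->plug->B->R->E->L->D->refl->G->L'->D->R'->A->plug->H
Char 5 ('C'): step: R->6, L=5; C->plug->C->R->H->L->H->refl->C->L'->G->R'->D->plug->D
Char 6 ('A'): step: R->7, L=5; A->plug->H->R->C->L->B->refl->E->L'->A->R'->A->plug->H
Final: ciphertext=HCDHDH, RIGHT=7, LEFT=5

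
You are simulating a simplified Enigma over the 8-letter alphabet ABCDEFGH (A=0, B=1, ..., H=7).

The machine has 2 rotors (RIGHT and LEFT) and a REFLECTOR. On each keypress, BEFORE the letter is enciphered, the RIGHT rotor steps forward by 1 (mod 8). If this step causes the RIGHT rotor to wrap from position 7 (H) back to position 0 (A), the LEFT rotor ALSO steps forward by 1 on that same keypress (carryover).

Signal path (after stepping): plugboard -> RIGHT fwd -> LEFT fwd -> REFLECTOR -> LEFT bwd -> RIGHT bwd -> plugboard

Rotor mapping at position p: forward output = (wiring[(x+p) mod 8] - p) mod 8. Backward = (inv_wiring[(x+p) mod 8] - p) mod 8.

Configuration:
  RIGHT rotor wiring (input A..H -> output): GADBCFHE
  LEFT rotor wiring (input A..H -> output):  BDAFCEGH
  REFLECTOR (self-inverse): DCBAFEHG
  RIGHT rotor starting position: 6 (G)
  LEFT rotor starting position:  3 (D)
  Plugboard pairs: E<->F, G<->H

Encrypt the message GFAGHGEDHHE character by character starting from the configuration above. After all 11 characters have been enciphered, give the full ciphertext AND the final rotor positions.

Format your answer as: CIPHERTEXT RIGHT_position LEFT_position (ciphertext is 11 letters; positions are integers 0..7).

Answer: FHBHGDHGDCG 1 5

Derivation:
Char 1 ('G'): step: R->7, L=3; G->plug->H->R->A->L->C->refl->B->L'->C->R'->E->plug->F
Char 2 ('F'): step: R->0, L->4 (L advanced); F->plug->E->R->C->L->C->refl->B->L'->H->R'->G->plug->H
Char 3 ('A'): step: R->1, L=4; A->plug->A->R->H->L->B->refl->C->L'->C->R'->B->plug->B
Char 4 ('G'): step: R->2, L=4; G->plug->H->R->G->L->E->refl->F->L'->E->R'->G->plug->H
Char 5 ('H'): step: R->3, L=4; H->plug->G->R->F->L->H->refl->G->L'->A->R'->H->plug->G
Char 6 ('G'): step: R->4, L=4; G->plug->H->R->F->L->H->refl->G->L'->A->R'->D->plug->D
Char 7 ('E'): step: R->5, L=4; E->plug->F->R->G->L->E->refl->F->L'->E->R'->G->plug->H
Char 8 ('D'): step: R->6, L=4; D->plug->D->R->C->L->C->refl->B->L'->H->R'->H->plug->G
Char 9 ('H'): step: R->7, L=4; H->plug->G->R->G->L->E->refl->F->L'->E->R'->D->plug->D
Char 10 ('H'): step: R->0, L->5 (L advanced); H->plug->G->R->H->L->F->refl->E->L'->D->R'->C->plug->C
Char 11 ('E'): step: R->1, L=5; E->plug->F->R->G->L->A->refl->D->L'->F->R'->H->plug->G
Final: ciphertext=FHBHGDHGDCG, RIGHT=1, LEFT=5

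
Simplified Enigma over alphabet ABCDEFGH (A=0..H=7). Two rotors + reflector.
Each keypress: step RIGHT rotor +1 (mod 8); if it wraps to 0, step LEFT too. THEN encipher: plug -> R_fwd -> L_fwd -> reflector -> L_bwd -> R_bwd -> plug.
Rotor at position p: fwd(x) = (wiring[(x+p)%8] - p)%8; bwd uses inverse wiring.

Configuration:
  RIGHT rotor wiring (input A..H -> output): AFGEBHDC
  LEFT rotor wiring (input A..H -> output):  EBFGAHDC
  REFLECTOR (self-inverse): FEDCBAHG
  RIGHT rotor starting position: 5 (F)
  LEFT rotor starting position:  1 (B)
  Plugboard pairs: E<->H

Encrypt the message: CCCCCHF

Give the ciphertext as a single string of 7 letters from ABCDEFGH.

Char 1 ('C'): step: R->6, L=1; C->plug->C->R->C->L->F->refl->A->L'->A->R'->E->plug->H
Char 2 ('C'): step: R->7, L=1; C->plug->C->R->G->L->B->refl->E->L'->B->R'->B->plug->B
Char 3 ('C'): step: R->0, L->2 (L advanced); C->plug->C->R->G->L->C->refl->D->L'->A->R'->A->plug->A
Char 4 ('C'): step: R->1, L=2; C->plug->C->R->D->L->F->refl->A->L'->F->R'->B->plug->B
Char 5 ('C'): step: R->2, L=2; C->plug->C->R->H->L->H->refl->G->L'->C->R'->B->plug->B
Char 6 ('H'): step: R->3, L=2; H->plug->E->R->H->L->H->refl->G->L'->C->R'->G->plug->G
Char 7 ('F'): step: R->4, L=2; F->plug->F->R->B->L->E->refl->B->L'->E->R'->E->plug->H

Answer: HBABBGH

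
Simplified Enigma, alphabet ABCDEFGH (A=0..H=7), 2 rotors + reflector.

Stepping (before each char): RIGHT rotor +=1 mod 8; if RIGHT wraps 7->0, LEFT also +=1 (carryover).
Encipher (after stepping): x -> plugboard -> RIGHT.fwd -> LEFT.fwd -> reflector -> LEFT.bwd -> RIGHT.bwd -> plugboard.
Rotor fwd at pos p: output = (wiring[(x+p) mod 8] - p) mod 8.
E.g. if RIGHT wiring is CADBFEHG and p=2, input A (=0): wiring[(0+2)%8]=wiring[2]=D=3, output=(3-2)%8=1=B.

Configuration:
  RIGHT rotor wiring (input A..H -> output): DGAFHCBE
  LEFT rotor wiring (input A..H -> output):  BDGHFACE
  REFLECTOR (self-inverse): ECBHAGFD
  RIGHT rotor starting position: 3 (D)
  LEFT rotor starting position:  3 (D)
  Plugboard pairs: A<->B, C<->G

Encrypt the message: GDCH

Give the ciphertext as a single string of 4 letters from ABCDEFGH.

Char 1 ('G'): step: R->4, L=3; G->plug->C->R->F->L->G->refl->F->L'->C->R'->F->plug->F
Char 2 ('D'): step: R->5, L=3; D->plug->D->R->G->L->A->refl->E->L'->A->R'->G->plug->C
Char 3 ('C'): step: R->6, L=3; C->plug->G->R->B->L->C->refl->B->L'->E->R'->H->plug->H
Char 4 ('H'): step: R->7, L=3; H->plug->H->R->C->L->F->refl->G->L'->F->R'->A->plug->B

Answer: FCHB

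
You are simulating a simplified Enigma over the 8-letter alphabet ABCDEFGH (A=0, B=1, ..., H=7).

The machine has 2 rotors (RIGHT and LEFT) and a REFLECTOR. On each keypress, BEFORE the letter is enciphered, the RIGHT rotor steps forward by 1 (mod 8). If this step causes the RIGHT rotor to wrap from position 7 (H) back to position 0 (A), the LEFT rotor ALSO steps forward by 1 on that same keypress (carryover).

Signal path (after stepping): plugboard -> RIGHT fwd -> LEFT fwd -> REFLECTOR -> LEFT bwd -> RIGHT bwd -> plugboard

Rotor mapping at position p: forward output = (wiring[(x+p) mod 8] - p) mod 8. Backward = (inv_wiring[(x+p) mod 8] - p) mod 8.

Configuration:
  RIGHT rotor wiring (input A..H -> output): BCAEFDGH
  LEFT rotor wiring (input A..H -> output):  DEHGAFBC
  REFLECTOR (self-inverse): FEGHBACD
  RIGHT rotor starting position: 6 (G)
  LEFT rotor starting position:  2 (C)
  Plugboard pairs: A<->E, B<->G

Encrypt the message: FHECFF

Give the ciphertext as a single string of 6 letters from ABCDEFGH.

Answer: DBFGBG

Derivation:
Char 1 ('F'): step: R->7, L=2; F->plug->F->R->G->L->B->refl->E->L'->B->R'->D->plug->D
Char 2 ('H'): step: R->0, L->3 (L advanced); H->plug->H->R->H->L->E->refl->B->L'->G->R'->G->plug->B
Char 3 ('E'): step: R->1, L=3; E->plug->A->R->B->L->F->refl->A->L'->F->R'->F->plug->F
Char 4 ('C'): step: R->2, L=3; C->plug->C->R->D->L->G->refl->C->L'->C->R'->B->plug->G
Char 5 ('F'): step: R->3, L=3; F->plug->F->R->G->L->B->refl->E->L'->H->R'->G->plug->B
Char 6 ('F'): step: R->4, L=3; F->plug->F->R->G->L->B->refl->E->L'->H->R'->B->plug->G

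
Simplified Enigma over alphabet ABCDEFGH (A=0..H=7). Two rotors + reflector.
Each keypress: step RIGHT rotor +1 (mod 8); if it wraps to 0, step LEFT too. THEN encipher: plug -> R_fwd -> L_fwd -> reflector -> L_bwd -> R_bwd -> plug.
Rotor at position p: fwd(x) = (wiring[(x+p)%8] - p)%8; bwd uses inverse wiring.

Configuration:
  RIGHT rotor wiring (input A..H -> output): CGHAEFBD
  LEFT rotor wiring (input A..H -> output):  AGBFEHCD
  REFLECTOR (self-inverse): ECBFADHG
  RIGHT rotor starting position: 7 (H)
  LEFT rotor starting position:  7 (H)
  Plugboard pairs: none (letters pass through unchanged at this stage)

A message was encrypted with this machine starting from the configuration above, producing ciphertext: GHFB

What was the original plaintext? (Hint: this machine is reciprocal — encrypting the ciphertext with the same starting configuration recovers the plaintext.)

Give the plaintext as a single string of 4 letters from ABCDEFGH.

Answer: FAAA

Derivation:
Char 1 ('G'): step: R->0, L->0 (L advanced); G->plug->G->R->B->L->G->refl->H->L'->F->R'->F->plug->F
Char 2 ('H'): step: R->1, L=0; H->plug->H->R->B->L->G->refl->H->L'->F->R'->A->plug->A
Char 3 ('F'): step: R->2, L=0; F->plug->F->R->B->L->G->refl->H->L'->F->R'->A->plug->A
Char 4 ('B'): step: R->3, L=0; B->plug->B->R->B->L->G->refl->H->L'->F->R'->A->plug->A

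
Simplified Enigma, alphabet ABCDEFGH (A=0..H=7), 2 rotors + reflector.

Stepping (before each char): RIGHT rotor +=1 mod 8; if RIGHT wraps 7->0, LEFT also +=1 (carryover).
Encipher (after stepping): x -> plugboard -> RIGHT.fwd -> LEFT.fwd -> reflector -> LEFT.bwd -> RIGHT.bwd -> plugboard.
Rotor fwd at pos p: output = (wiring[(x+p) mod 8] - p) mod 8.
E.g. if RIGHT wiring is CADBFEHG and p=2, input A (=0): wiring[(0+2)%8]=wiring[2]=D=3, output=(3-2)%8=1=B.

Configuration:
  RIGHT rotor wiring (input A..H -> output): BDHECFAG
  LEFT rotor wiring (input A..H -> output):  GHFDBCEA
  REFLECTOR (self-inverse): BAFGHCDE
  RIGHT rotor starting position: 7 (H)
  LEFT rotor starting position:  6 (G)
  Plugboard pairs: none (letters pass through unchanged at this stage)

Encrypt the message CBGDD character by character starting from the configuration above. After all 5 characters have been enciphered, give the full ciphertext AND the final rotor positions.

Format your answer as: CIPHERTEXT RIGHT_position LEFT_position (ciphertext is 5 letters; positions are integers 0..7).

Answer: FCABH 4 7

Derivation:
Char 1 ('C'): step: R->0, L->7 (L advanced); C->plug->C->R->H->L->F->refl->C->L'->F->R'->F->plug->F
Char 2 ('B'): step: R->1, L=7; B->plug->B->R->G->L->D->refl->G->L'->D->R'->C->plug->C
Char 3 ('G'): step: R->2, L=7; G->plug->G->R->H->L->F->refl->C->L'->F->R'->A->plug->A
Char 4 ('D'): step: R->3, L=7; D->plug->D->R->F->L->C->refl->F->L'->H->R'->B->plug->B
Char 5 ('D'): step: R->4, L=7; D->plug->D->R->C->L->A->refl->B->L'->A->R'->H->plug->H
Final: ciphertext=FCABH, RIGHT=4, LEFT=7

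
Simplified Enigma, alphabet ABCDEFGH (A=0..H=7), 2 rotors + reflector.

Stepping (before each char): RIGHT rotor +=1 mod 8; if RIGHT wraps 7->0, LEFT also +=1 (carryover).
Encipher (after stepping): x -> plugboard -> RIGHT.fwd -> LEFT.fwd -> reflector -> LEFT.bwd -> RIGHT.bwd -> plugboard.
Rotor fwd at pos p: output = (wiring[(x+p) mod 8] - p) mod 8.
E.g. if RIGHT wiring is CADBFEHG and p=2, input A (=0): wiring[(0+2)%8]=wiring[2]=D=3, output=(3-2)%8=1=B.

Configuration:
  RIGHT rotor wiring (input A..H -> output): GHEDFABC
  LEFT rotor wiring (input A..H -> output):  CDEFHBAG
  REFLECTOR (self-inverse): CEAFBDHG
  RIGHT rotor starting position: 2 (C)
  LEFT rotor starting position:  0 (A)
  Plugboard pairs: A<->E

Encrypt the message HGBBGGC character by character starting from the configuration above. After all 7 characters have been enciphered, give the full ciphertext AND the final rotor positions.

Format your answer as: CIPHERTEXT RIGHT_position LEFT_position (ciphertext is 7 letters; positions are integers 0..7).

Answer: FDFGEEA 1 1

Derivation:
Char 1 ('H'): step: R->3, L=0; H->plug->H->R->B->L->D->refl->F->L'->D->R'->F->plug->F
Char 2 ('G'): step: R->4, L=0; G->plug->G->R->A->L->C->refl->A->L'->G->R'->D->plug->D
Char 3 ('B'): step: R->5, L=0; B->plug->B->R->E->L->H->refl->G->L'->H->R'->F->plug->F
Char 4 ('B'): step: R->6, L=0; B->plug->B->R->E->L->H->refl->G->L'->H->R'->G->plug->G
Char 5 ('G'): step: R->7, L=0; G->plug->G->R->B->L->D->refl->F->L'->D->R'->A->plug->E
Char 6 ('G'): step: R->0, L->1 (L advanced); G->plug->G->R->B->L->D->refl->F->L'->G->R'->A->plug->E
Char 7 ('C'): step: R->1, L=1; C->plug->C->R->C->L->E->refl->B->L'->H->R'->E->plug->A
Final: ciphertext=FDFGEEA, RIGHT=1, LEFT=1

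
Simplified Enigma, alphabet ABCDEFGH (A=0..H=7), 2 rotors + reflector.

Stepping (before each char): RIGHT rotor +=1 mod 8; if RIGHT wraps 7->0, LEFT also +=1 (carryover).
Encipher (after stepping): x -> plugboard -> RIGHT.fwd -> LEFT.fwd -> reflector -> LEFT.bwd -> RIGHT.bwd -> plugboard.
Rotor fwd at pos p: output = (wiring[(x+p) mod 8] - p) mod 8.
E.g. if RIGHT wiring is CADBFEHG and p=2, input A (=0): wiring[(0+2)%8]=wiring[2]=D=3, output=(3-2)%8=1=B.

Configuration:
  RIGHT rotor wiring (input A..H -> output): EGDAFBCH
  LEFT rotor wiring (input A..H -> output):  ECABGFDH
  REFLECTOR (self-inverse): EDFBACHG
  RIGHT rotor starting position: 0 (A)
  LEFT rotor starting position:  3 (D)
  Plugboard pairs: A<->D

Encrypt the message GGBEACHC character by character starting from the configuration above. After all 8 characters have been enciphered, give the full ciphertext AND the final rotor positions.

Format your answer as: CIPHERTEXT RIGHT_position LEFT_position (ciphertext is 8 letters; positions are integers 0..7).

Answer: EAACCAAF 0 4

Derivation:
Char 1 ('G'): step: R->1, L=3; G->plug->G->R->G->L->H->refl->G->L'->A->R'->E->plug->E
Char 2 ('G'): step: R->2, L=3; G->plug->G->R->C->L->C->refl->F->L'->H->R'->D->plug->A
Char 3 ('B'): step: R->3, L=3; B->plug->B->R->C->L->C->refl->F->L'->H->R'->D->plug->A
Char 4 ('E'): step: R->4, L=3; E->plug->E->R->A->L->G->refl->H->L'->G->R'->C->plug->C
Char 5 ('A'): step: R->5, L=3; A->plug->D->R->H->L->F->refl->C->L'->C->R'->C->plug->C
Char 6 ('C'): step: R->6, L=3; C->plug->C->R->G->L->H->refl->G->L'->A->R'->D->plug->A
Char 7 ('H'): step: R->7, L=3; H->plug->H->R->D->L->A->refl->E->L'->E->R'->D->plug->A
Char 8 ('C'): step: R->0, L->4 (L advanced); C->plug->C->R->D->L->D->refl->B->L'->B->R'->F->plug->F
Final: ciphertext=EAACCAAF, RIGHT=0, LEFT=4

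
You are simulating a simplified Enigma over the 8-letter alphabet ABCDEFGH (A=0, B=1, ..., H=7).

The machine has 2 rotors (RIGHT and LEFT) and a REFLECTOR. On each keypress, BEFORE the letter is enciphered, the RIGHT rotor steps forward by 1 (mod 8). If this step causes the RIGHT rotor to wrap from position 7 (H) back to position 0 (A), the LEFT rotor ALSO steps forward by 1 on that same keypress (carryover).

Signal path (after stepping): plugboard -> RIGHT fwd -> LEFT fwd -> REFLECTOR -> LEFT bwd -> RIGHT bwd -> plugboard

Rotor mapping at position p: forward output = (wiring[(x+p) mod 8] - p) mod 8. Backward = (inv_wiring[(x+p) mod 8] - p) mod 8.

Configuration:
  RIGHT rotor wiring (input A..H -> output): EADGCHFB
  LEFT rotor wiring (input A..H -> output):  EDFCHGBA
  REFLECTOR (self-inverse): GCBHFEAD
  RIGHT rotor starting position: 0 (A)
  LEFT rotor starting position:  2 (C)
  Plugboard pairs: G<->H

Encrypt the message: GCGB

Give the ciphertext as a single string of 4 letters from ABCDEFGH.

Char 1 ('G'): step: R->1, L=2; G->plug->H->R->D->L->E->refl->F->L'->C->R'->B->plug->B
Char 2 ('C'): step: R->2, L=2; C->plug->C->R->A->L->D->refl->H->L'->E->R'->B->plug->B
Char 3 ('G'): step: R->3, L=2; G->plug->H->R->A->L->D->refl->H->L'->E->R'->C->plug->C
Char 4 ('B'): step: R->4, L=2; B->plug->B->R->D->L->E->refl->F->L'->C->R'->H->plug->G

Answer: BBCG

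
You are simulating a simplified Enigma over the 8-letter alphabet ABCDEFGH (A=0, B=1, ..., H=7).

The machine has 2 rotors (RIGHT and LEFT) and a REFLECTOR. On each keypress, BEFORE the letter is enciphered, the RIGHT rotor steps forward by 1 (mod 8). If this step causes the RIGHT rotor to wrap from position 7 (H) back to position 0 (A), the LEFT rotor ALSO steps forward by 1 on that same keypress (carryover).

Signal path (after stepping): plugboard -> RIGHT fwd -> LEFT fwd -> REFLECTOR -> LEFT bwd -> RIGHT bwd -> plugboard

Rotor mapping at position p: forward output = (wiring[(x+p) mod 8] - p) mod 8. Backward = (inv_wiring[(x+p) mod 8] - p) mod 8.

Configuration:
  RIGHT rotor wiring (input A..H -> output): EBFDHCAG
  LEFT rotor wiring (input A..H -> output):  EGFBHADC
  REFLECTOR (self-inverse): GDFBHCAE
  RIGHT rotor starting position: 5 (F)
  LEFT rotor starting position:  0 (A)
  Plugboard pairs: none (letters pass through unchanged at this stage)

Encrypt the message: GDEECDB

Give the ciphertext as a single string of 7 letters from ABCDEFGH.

Char 1 ('G'): step: R->6, L=0; G->plug->G->R->B->L->G->refl->A->L'->F->R'->F->plug->F
Char 2 ('D'): step: R->7, L=0; D->plug->D->R->G->L->D->refl->B->L'->D->R'->G->plug->G
Char 3 ('E'): step: R->0, L->1 (L advanced); E->plug->E->R->H->L->D->refl->B->L'->G->R'->H->plug->H
Char 4 ('E'): step: R->1, L=1; E->plug->E->R->B->L->E->refl->H->L'->E->R'->B->plug->B
Char 5 ('C'): step: R->2, L=1; C->plug->C->R->F->L->C->refl->F->L'->A->R'->D->plug->D
Char 6 ('D'): step: R->3, L=1; D->plug->D->R->F->L->C->refl->F->L'->A->R'->A->plug->A
Char 7 ('B'): step: R->4, L=1; B->plug->B->R->G->L->B->refl->D->L'->H->R'->H->plug->H

Answer: FGHBDAH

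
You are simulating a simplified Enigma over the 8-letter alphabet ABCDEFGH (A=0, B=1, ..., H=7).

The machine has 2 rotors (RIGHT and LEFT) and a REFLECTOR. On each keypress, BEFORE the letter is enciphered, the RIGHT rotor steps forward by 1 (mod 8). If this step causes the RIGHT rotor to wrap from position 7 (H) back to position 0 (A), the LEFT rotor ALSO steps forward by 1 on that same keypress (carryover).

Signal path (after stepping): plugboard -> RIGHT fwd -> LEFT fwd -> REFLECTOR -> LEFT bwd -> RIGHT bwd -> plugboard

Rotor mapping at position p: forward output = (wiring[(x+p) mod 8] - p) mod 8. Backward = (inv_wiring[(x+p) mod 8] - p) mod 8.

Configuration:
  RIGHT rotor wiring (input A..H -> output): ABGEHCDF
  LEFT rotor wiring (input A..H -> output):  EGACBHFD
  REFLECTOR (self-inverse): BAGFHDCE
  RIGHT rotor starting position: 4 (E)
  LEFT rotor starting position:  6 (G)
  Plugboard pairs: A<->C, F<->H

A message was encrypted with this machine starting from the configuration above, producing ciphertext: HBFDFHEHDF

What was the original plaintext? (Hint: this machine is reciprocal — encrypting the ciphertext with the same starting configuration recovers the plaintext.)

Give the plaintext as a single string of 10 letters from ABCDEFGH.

Answer: BDABBGDABG

Derivation:
Char 1 ('H'): step: R->5, L=6; H->plug->F->R->B->L->F->refl->D->L'->G->R'->B->plug->B
Char 2 ('B'): step: R->6, L=6; B->plug->B->R->H->L->B->refl->A->L'->D->R'->D->plug->D
Char 3 ('F'): step: R->7, L=6; F->plug->H->R->E->L->C->refl->G->L'->C->R'->C->plug->A
Char 4 ('D'): step: R->0, L->7 (L advanced); D->plug->D->R->E->L->D->refl->F->L'->B->R'->B->plug->B
Char 5 ('F'): step: R->1, L=7; F->plug->H->R->H->L->G->refl->C->L'->F->R'->B->plug->B
Char 6 ('H'): step: R->2, L=7; H->plug->F->R->D->L->B->refl->A->L'->G->R'->G->plug->G
Char 7 ('E'): step: R->3, L=7; E->plug->E->R->C->L->H->refl->E->L'->A->R'->D->plug->D
Char 8 ('H'): step: R->4, L=7; H->plug->F->R->F->L->C->refl->G->L'->H->R'->C->plug->A
Char 9 ('D'): step: R->5, L=7; D->plug->D->R->D->L->B->refl->A->L'->G->R'->B->plug->B
Char 10 ('F'): step: R->6, L=7; F->plug->H->R->E->L->D->refl->F->L'->B->R'->G->plug->G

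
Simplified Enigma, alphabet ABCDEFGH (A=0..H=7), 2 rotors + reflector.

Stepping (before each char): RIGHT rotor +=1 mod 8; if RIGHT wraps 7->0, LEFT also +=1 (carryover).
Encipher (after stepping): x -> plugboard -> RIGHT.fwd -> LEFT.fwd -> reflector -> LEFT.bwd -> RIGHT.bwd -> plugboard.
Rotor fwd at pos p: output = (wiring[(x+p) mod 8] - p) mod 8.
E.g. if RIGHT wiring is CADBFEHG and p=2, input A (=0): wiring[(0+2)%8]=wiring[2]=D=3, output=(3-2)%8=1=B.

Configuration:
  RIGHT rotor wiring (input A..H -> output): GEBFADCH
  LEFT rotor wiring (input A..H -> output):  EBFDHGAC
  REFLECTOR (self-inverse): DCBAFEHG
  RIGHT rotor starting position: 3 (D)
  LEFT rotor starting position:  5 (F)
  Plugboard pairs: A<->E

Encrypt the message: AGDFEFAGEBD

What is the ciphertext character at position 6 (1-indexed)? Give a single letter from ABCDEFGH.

Char 1 ('A'): step: R->4, L=5; A->plug->E->R->C->L->F->refl->E->L'->E->R'->A->plug->E
Char 2 ('G'): step: R->5, L=5; G->plug->G->R->A->L->B->refl->C->L'->H->R'->E->plug->A
Char 3 ('D'): step: R->6, L=5; D->plug->D->R->G->L->G->refl->H->L'->D->R'->E->plug->A
Char 4 ('F'): step: R->7, L=5; F->plug->F->R->B->L->D->refl->A->L'->F->R'->C->plug->C
Char 5 ('E'): step: R->0, L->6 (L advanced); E->plug->A->R->G->L->B->refl->C->L'->A->R'->E->plug->A
Char 6 ('F'): step: R->1, L=6; F->plug->F->R->B->L->E->refl->F->L'->F->R'->H->plug->H

H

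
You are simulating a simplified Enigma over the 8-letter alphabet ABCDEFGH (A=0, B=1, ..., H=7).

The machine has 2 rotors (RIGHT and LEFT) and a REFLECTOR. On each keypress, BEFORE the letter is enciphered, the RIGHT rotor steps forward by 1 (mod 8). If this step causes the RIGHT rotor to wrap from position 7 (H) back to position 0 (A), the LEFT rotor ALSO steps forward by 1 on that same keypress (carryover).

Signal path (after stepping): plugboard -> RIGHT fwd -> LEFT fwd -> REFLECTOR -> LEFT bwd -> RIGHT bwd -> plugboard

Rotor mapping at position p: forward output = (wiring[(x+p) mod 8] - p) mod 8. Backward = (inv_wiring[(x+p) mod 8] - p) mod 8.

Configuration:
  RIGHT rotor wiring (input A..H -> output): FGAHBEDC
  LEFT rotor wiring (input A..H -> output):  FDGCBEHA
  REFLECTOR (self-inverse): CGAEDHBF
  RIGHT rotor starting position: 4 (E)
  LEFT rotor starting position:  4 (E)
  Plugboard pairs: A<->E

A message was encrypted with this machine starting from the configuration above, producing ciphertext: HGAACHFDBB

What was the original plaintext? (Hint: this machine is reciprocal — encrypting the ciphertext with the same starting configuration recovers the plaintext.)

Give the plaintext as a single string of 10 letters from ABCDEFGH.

Answer: EAGGDBABDE

Derivation:
Char 1 ('H'): step: R->5, L=4; H->plug->H->R->E->L->B->refl->G->L'->H->R'->A->plug->E
Char 2 ('G'): step: R->6, L=4; G->plug->G->R->D->L->E->refl->D->L'->C->R'->E->plug->A
Char 3 ('A'): step: R->7, L=4; A->plug->E->R->A->L->F->refl->H->L'->F->R'->G->plug->G
Char 4 ('A'): step: R->0, L->5 (L advanced); A->plug->E->R->B->L->C->refl->A->L'->D->R'->G->plug->G
Char 5 ('C'): step: R->1, L=5; C->plug->C->R->G->L->F->refl->H->L'->A->R'->D->plug->D
Char 6 ('H'): step: R->2, L=5; H->plug->H->R->E->L->G->refl->B->L'->F->R'->B->plug->B
Char 7 ('F'): step: R->3, L=5; F->plug->F->R->C->L->D->refl->E->L'->H->R'->E->plug->A
Char 8 ('D'): step: R->4, L=5; D->plug->D->R->G->L->F->refl->H->L'->A->R'->B->plug->B
Char 9 ('B'): step: R->5, L=5; B->plug->B->R->G->L->F->refl->H->L'->A->R'->D->plug->D
Char 10 ('B'): step: R->6, L=5; B->plug->B->R->E->L->G->refl->B->L'->F->R'->A->plug->E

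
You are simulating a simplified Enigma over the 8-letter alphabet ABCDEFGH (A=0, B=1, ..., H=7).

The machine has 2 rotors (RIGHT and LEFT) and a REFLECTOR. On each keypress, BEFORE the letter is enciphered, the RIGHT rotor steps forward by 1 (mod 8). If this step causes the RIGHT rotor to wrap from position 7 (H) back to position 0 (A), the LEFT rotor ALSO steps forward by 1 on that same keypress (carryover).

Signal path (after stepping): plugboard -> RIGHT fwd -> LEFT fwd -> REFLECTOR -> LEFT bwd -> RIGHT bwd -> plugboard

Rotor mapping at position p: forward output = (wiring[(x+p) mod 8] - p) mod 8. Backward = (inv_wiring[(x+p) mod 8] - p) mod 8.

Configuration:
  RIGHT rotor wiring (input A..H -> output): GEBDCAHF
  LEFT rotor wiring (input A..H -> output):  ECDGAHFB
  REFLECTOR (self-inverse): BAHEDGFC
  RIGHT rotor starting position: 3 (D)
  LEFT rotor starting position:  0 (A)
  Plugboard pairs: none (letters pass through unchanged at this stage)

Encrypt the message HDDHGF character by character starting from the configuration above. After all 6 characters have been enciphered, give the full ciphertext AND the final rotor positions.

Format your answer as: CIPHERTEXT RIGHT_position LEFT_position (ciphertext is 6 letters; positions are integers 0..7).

Char 1 ('H'): step: R->4, L=0; H->plug->H->R->H->L->B->refl->A->L'->E->R'->B->plug->B
Char 2 ('D'): step: R->5, L=0; D->plug->D->R->B->L->C->refl->H->L'->F->R'->H->plug->H
Char 3 ('D'): step: R->6, L=0; D->plug->D->R->G->L->F->refl->G->L'->D->R'->E->plug->E
Char 4 ('H'): step: R->7, L=0; H->plug->H->R->A->L->E->refl->D->L'->C->R'->D->plug->D
Char 5 ('G'): step: R->0, L->1 (L advanced); G->plug->G->R->H->L->D->refl->E->L'->F->R'->H->plug->H
Char 6 ('F'): step: R->1, L=1; F->plug->F->R->G->L->A->refl->B->L'->A->R'->B->plug->B
Final: ciphertext=BHEDHB, RIGHT=1, LEFT=1

Answer: BHEDHB 1 1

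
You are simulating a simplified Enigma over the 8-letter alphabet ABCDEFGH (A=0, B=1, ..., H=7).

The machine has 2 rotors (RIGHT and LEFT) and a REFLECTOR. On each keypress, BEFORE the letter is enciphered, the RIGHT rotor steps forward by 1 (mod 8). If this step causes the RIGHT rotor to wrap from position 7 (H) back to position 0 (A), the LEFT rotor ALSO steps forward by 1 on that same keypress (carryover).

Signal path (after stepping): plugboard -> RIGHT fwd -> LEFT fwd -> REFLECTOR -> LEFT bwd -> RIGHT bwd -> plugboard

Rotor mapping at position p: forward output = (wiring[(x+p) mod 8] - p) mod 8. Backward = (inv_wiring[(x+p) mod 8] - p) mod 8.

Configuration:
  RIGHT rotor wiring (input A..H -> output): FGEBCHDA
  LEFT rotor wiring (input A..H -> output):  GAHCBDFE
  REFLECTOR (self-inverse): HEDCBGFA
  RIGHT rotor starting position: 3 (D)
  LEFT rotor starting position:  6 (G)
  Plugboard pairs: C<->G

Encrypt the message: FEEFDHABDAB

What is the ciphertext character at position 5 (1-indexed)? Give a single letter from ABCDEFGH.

Char 1 ('F'): step: R->4, L=6; F->plug->F->R->C->L->A->refl->H->L'->A->R'->G->plug->C
Char 2 ('E'): step: R->5, L=6; E->plug->E->R->B->L->G->refl->F->L'->H->R'->F->plug->F
Char 3 ('E'): step: R->6, L=6; E->plug->E->R->G->L->D->refl->C->L'->D->R'->F->plug->F
Char 4 ('F'): step: R->7, L=6; F->plug->F->R->D->L->C->refl->D->L'->G->R'->B->plug->B
Char 5 ('D'): step: R->0, L->7 (L advanced); D->plug->D->R->B->L->H->refl->A->L'->D->R'->G->plug->C

C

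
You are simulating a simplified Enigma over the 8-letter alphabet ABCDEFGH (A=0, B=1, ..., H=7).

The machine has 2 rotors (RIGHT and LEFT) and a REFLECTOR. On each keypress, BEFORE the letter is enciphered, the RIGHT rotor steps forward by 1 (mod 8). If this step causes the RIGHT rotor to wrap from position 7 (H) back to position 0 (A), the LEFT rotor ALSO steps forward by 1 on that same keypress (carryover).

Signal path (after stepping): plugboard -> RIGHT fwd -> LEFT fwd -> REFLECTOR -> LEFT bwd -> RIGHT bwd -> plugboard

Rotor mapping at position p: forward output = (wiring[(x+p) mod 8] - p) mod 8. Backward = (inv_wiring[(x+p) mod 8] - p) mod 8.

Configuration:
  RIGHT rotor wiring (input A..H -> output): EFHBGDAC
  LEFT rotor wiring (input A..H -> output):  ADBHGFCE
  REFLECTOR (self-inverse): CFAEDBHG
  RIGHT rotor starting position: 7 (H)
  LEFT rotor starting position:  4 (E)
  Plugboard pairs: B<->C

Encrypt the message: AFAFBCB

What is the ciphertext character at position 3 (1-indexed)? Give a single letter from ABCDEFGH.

Char 1 ('A'): step: R->0, L->5 (L advanced); A->plug->A->R->E->L->G->refl->H->L'->C->R'->H->plug->H
Char 2 ('F'): step: R->1, L=5; F->plug->F->R->H->L->B->refl->F->L'->B->R'->G->plug->G
Char 3 ('A'): step: R->2, L=5; A->plug->A->R->F->L->E->refl->D->L'->D->R'->H->plug->H

H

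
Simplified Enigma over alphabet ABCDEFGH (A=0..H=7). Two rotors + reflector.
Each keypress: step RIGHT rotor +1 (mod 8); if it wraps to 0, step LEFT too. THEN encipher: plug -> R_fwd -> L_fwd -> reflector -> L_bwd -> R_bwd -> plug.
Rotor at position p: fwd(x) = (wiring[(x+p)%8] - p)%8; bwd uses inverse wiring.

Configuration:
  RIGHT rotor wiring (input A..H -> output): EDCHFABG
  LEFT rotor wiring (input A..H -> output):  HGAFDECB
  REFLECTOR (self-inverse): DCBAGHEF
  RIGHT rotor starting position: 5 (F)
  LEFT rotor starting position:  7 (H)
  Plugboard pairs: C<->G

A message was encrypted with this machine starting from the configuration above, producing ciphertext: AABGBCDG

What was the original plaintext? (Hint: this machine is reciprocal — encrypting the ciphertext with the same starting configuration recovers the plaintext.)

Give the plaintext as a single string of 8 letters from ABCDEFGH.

Char 1 ('A'): step: R->6, L=7; A->plug->A->R->D->L->B->refl->C->L'->A->R'->B->plug->B
Char 2 ('A'): step: R->7, L=7; A->plug->A->R->H->L->D->refl->A->L'->B->R'->G->plug->C
Char 3 ('B'): step: R->0, L->0 (L advanced); B->plug->B->R->D->L->F->refl->H->L'->A->R'->F->plug->F
Char 4 ('G'): step: R->1, L=0; G->plug->C->R->G->L->C->refl->B->L'->H->R'->E->plug->E
Char 5 ('B'): step: R->2, L=0; B->plug->B->R->F->L->E->refl->G->L'->B->R'->H->plug->H
Char 6 ('C'): step: R->3, L=0; C->plug->G->R->A->L->H->refl->F->L'->D->R'->E->plug->E
Char 7 ('D'): step: R->4, L=0; D->plug->D->R->C->L->A->refl->D->L'->E->R'->B->plug->B
Char 8 ('G'): step: R->5, L=0; G->plug->C->R->B->L->G->refl->E->L'->F->R'->F->plug->F

Answer: BCFEHEBF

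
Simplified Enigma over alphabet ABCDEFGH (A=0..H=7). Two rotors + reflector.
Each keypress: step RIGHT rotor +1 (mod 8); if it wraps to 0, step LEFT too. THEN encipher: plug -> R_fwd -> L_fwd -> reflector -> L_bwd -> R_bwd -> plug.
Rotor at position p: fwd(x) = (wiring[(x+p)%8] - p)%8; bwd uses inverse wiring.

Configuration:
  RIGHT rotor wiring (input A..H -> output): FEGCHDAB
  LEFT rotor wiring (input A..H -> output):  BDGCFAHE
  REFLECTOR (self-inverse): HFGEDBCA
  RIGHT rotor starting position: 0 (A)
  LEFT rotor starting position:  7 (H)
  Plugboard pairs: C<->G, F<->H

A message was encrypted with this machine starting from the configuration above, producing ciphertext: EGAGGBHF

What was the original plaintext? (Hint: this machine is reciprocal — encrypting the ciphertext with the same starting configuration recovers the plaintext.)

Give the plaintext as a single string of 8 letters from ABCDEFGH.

Answer: FDFCFGBE

Derivation:
Char 1 ('E'): step: R->1, L=7; E->plug->E->R->C->L->E->refl->D->L'->E->R'->H->plug->F
Char 2 ('G'): step: R->2, L=7; G->plug->C->R->F->L->G->refl->C->L'->B->R'->D->plug->D
Char 3 ('A'): step: R->3, L=7; A->plug->A->R->H->L->A->refl->H->L'->D->R'->H->plug->F
Char 4 ('G'): step: R->4, L=7; G->plug->C->R->E->L->D->refl->E->L'->C->R'->G->plug->C
Char 5 ('G'): step: R->5, L=7; G->plug->C->R->E->L->D->refl->E->L'->C->R'->H->plug->F
Char 6 ('B'): step: R->6, L=7; B->plug->B->R->D->L->H->refl->A->L'->H->R'->C->plug->G
Char 7 ('H'): step: R->7, L=7; H->plug->F->R->A->L->F->refl->B->L'->G->R'->B->plug->B
Char 8 ('F'): step: R->0, L->0 (L advanced); F->plug->H->R->B->L->D->refl->E->L'->H->R'->E->plug->E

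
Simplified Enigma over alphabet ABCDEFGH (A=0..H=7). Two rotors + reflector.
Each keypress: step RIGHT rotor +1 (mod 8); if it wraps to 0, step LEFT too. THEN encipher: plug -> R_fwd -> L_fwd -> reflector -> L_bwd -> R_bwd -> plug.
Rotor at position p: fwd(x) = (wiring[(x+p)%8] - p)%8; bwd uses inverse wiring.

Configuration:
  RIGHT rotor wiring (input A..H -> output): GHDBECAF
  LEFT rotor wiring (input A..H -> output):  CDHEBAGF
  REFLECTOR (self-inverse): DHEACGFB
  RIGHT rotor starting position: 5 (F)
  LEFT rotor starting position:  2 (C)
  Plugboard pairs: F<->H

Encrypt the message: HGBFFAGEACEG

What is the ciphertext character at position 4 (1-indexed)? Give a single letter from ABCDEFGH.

Char 1 ('H'): step: R->6, L=2; H->plug->F->R->D->L->G->refl->F->L'->A->R'->C->plug->C
Char 2 ('G'): step: R->7, L=2; G->plug->G->R->D->L->G->refl->F->L'->A->R'->C->plug->C
Char 3 ('B'): step: R->0, L->3 (L advanced); B->plug->B->R->H->L->E->refl->C->L'->E->R'->E->plug->E
Char 4 ('F'): step: R->1, L=3; F->plug->H->R->F->L->H->refl->B->L'->A->R'->C->plug->C

C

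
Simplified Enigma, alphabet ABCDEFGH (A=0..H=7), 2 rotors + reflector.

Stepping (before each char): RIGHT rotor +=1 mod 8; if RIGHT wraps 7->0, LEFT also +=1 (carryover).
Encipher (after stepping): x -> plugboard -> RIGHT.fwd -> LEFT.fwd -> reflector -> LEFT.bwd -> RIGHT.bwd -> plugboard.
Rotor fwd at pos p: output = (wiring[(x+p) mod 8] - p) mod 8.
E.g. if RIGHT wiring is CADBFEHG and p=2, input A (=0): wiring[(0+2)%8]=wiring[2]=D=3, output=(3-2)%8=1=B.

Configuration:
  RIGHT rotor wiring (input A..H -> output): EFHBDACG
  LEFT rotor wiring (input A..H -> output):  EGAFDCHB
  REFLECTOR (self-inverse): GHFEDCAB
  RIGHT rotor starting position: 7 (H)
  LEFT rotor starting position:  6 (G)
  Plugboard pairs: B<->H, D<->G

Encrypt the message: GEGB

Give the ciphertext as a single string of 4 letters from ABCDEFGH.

Char 1 ('G'): step: R->0, L->7 (L advanced); G->plug->D->R->B->L->F->refl->C->L'->A->R'->F->plug->F
Char 2 ('E'): step: R->1, L=7; E->plug->E->R->H->L->A->refl->G->L'->E->R'->A->plug->A
Char 3 ('G'): step: R->2, L=7; G->plug->D->R->G->L->D->refl->E->L'->F->R'->A->plug->A
Char 4 ('B'): step: R->3, L=7; B->plug->H->R->E->L->G->refl->A->L'->H->R'->D->plug->G

Answer: FAAG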